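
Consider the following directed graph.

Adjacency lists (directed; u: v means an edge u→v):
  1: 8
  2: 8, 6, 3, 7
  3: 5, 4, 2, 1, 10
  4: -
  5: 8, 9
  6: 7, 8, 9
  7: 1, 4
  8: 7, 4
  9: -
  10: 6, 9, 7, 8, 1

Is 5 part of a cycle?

No

5 lies on a cycle iff there is a path from 5 back to itself.
Exploring from 5, it never reaches itself; equivalently, its strongly connected component is a singleton.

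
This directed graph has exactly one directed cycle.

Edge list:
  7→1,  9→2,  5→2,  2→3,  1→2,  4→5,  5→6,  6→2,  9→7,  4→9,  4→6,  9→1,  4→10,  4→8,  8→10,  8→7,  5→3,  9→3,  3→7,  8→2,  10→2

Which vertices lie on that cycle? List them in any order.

1, 2, 3, 7

DFS with gray/black marking from 7:
7 gray
  1 gray
    2 gray
      3 gray
        3→7: 7 is gray → back edge
Back edge closes the cycle 7 → 1 → 2 → 3 → 7; its vertices are {1, 2, 3, 7}.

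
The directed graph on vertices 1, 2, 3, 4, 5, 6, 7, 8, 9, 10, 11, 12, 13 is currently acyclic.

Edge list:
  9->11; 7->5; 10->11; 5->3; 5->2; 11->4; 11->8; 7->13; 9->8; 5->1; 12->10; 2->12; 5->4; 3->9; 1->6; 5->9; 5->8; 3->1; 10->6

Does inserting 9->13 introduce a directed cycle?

No

Adding 9→13 creates a cycle iff 13 can already reach 9.
Explore from 13: no path reaches 9. The graph stays acyclic.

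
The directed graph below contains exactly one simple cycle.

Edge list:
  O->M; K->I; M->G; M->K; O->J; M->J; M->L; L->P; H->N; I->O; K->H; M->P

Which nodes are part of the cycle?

DFS with gray/black marking from M:
M gray
  K gray
    I gray
      O gray
        J gray
        J black
        O→M: M is gray → back edge
Back edge closes the cycle M → K → I → O → M; its vertices are {I, K, M, O}.

I, K, M, O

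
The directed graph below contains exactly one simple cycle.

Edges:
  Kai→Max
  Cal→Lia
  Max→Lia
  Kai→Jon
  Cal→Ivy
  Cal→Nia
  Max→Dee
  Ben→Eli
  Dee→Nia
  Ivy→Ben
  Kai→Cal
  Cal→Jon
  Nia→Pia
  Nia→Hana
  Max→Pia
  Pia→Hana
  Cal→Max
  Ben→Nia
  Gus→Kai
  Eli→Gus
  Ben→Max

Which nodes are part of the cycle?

Ben, Cal, Eli, Gus, Ivy, Kai

DFS with gray/black marking from Kai:
Kai gray
  Jon gray
  Jon black
  Max gray
    Dee gray
      Nia gray
        Hana gray
        Hana black
        Pia gray
          Pia→Hana: Hana black — skip
        Pia black
      Nia black
    Dee black
    Lia gray
    Lia black
    Max→Pia: Pia black — skip
  Max black
  Cal gray
    Cal→Nia: Nia black — skip
    Cal→Jon: Jon black — skip
    Cal→Lia: Lia black — skip
    Cal→Max: Max black — skip
    Ivy gray
      Ben gray
        Ben→Max: Max black — skip
        Ben→Nia: Nia black — skip
        Eli gray
          Gus gray
            Gus→Kai: Kai is gray → back edge
Back edge closes the cycle Kai → Cal → Ivy → Ben → Eli → Gus → Kai; its vertices are {Ben, Cal, Eli, Gus, Ivy, Kai}.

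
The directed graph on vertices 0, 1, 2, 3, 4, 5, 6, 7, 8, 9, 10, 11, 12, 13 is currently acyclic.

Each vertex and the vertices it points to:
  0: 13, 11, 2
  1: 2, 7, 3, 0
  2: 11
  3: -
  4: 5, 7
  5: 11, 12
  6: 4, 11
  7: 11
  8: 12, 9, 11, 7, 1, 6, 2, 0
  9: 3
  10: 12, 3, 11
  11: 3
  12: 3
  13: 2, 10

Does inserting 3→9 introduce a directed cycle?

Adding 3→9 creates a cycle iff 9 can already reach 3.
Path from 9: 9 → 3.
So 9 → … → 3 → 9 is a cycle.

Yes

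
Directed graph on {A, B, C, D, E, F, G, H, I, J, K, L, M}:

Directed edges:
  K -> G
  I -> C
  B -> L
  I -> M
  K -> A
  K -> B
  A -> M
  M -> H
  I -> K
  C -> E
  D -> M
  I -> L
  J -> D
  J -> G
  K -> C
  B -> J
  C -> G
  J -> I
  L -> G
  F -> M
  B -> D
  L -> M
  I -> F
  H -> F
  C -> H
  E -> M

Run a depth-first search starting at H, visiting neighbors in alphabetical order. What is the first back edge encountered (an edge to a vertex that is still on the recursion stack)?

DFS from H (visiting neighbors in alphabetical order); mark gray on enter, black on exit:
H gray
  F gray
    M gray
      M→H: H is gray → back edge
First back edge: M → H.

M->H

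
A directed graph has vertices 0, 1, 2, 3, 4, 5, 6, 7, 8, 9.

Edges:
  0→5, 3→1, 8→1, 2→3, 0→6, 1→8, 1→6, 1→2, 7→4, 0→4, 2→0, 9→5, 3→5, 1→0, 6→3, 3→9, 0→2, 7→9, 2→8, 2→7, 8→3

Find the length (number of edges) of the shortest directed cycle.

For each vertex v, BFS finds the shortest path from v back to v.
The shortest such closed walk is 1 → 8 → 1, length 2.

2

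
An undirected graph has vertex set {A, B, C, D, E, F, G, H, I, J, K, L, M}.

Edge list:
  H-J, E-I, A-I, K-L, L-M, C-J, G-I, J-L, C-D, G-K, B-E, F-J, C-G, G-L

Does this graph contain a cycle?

Yes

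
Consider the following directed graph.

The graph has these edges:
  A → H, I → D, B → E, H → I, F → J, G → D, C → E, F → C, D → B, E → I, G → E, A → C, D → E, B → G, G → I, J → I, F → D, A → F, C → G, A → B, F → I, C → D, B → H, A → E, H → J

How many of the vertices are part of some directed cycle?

A vertex is on a directed cycle iff it belongs to a strongly connected component of size ≥ 2 (or has a self-loop).
The vertices on cycles are {B, D, E, G, H, I, J} — 7 in total.

7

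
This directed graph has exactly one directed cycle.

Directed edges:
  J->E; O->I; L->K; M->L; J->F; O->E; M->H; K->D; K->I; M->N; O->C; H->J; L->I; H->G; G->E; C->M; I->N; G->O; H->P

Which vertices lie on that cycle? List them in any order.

DFS with gray/black marking from H:
H gray
  P gray
  P black
  J gray
    E gray
    E black
    F gray
    F black
  J black
  G gray
    G→E: E black — skip
    O gray
      O→E: E black — skip
      C gray
        M gray
          L gray
            K gray
              D gray
              D black
              I gray
                N gray
                N black
              I black
            K black
            L→I: I black — skip
          L black
          M→N: N black — skip
          M→H: H is gray → back edge
Back edge closes the cycle H → G → O → C → M → H; its vertices are {C, G, H, M, O}.

C, G, H, M, O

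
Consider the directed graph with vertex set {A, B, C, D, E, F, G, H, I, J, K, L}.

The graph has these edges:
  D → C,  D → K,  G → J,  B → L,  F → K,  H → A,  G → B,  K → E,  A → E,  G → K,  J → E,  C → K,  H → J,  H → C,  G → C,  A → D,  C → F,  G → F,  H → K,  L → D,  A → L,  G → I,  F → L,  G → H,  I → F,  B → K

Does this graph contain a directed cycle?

DFS with white/gray/black marking, starting from A:
A gray
  L gray
    D gray
      K gray
        E gray
        E black
      K black
      C gray
        F gray
          F→L: L is gray → back edge
Back edge found, so a cycle exists: L → D → C → F → L.

Yes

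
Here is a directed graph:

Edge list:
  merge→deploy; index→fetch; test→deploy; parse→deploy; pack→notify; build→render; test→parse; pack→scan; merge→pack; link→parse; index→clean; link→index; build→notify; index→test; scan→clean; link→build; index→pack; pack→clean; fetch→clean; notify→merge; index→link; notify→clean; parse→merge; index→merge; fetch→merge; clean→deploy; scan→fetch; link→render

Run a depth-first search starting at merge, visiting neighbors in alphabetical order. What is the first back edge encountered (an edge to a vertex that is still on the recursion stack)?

notify→merge

DFS from merge (visiting neighbors in alphabetical order); mark gray on enter, black on exit:
merge gray
  deploy gray
  deploy black
  pack gray
    clean gray
      clean→deploy: deploy black — skip
    clean black
    notify gray
      notify→clean: clean black — skip
      notify→merge: merge is gray → back edge
First back edge: notify → merge.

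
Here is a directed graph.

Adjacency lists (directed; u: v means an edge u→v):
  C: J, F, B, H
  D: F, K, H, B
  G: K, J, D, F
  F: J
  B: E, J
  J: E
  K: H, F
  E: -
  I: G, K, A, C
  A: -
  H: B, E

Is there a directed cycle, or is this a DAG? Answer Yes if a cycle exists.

DFS with white/gray/black marking, starting from I:
I gray
  G gray
    K gray
      H gray
        B gray
          E gray
          E black
          J gray
            J→E: E black — skip
          J black
        B black
        H→E: E black — skip
      H black
      F gray
        F→J: J black — skip
      F black
    K black
    G→J: J black — skip
    D gray
      D→F: F black — skip
      D→K: K black — skip
      D→H: H black — skip
      D→B: B black — skip
    D black
    G→F: F black — skip
  G black
  I→K: K black — skip
  A gray
  A black
  C gray
    C→J: J black — skip
    C→F: F black — skip
    C→B: B black — skip
    C→H: H black — skip
  C black
I black
Every edge goes to a white or black vertex — no back edge, so the graph is acyclic.

No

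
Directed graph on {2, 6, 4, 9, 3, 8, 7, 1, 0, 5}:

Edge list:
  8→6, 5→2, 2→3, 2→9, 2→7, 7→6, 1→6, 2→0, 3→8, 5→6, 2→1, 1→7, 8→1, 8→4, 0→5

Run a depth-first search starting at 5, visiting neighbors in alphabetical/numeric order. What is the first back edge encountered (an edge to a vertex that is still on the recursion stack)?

DFS from 5 (visiting neighbors in alphabetical/numeric order); mark gray on enter, black on exit:
5 gray
  2 gray
    0 gray
      0→5: 5 is gray → back edge
First back edge: 0 → 5.

0->5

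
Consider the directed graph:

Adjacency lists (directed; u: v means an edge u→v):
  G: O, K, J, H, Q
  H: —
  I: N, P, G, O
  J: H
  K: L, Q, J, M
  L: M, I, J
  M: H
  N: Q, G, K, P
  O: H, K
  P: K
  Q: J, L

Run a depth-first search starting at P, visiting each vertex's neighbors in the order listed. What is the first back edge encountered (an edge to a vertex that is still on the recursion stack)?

Q→L

DFS from P (visiting each vertex's neighbors in the order listed); mark gray on enter, black on exit:
P gray
  K gray
    L gray
      M gray
        H gray
        H black
      M black
      I gray
        N gray
          Q gray
            J gray
              J→H: H black — skip
            J black
            Q→L: L is gray → back edge
First back edge: Q → L.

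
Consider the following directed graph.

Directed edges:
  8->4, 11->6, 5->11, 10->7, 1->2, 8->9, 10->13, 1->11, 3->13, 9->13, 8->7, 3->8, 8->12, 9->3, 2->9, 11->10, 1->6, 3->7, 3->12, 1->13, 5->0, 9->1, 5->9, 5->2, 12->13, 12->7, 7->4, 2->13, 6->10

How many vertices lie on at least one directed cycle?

A vertex is on a directed cycle iff it belongs to a strongly connected component of size ≥ 2 (or has a self-loop).
The vertices on cycles are {1, 2, 3, 8, 9} — 5 in total.

5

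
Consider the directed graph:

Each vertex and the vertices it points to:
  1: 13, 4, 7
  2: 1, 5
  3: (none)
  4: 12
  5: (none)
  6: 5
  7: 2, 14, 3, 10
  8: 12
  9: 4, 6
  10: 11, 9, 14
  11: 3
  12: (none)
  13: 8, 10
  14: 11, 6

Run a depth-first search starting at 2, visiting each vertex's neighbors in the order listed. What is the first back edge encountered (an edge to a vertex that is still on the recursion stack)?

DFS from 2 (visiting each vertex's neighbors in the order listed); mark gray on enter, black on exit:
2 gray
  1 gray
    13 gray
      8 gray
        12 gray
        12 black
      8 black
      10 gray
        11 gray
          3 gray
          3 black
        11 black
        9 gray
          4 gray
            4→12: 12 black — skip
          4 black
          6 gray
            5 gray
            5 black
          6 black
        9 black
        14 gray
          14→11: 11 black — skip
          14→6: 6 black — skip
        14 black
      10 black
    13 black
    1→4: 4 black — skip
    7 gray
      7→2: 2 is gray → back edge
First back edge: 7 → 2.

7->2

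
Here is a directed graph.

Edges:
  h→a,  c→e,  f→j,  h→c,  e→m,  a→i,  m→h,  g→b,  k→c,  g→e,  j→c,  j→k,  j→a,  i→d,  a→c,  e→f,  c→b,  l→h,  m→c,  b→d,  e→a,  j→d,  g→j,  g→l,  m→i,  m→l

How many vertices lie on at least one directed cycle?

A vertex is on a directed cycle iff it belongs to a strongly connected component of size ≥ 2 (or has a self-loop).
The vertices on cycles are {a, c, e, f, h, j, k, l, m} — 9 in total.

9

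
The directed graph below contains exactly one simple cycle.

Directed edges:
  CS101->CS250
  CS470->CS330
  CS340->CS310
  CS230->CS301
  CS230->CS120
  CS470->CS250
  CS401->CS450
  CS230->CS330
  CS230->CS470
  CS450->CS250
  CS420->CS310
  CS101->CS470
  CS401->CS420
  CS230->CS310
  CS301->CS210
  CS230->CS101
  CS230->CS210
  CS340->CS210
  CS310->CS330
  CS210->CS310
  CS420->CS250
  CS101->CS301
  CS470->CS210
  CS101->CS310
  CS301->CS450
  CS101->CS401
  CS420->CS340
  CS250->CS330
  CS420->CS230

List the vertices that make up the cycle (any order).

CS101, CS230, CS401, CS420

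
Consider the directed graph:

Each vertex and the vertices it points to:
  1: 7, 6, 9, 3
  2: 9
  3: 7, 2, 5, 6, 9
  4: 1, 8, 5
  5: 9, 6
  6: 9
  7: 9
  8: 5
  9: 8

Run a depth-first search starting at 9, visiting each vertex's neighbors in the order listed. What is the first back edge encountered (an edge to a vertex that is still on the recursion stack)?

5→9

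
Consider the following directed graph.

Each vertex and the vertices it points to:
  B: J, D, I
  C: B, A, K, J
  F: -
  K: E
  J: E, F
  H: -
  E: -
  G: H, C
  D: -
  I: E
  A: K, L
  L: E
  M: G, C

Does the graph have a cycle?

No

DFS with white/gray/black marking, starting from A:
A gray
  K gray
    E gray
    E black
  K black
  L gray
    L→E: E black — skip
  L black
A black
B gray
  J gray
    J→E: E black — skip
    F gray
    F black
  J black
  D gray
  D black
  I gray
    I→E: E black — skip
  I black
B black
C gray
  C→B: B black — skip
  C→A: A black — skip
  C→K: K black — skip
  C→J: J black — skip
C black
H gray
H black
G gray
  G→H: H black — skip
  G→C: C black — skip
G black
M gray
  M→G: G black — skip
  M→C: C black — skip
M black
Every edge goes to a white or black vertex — no back edge, so the graph is acyclic.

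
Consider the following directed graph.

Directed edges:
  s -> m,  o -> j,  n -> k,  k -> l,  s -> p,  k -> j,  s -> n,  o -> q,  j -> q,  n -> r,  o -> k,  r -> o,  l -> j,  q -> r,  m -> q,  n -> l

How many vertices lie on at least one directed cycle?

A vertex is on a directed cycle iff it belongs to a strongly connected component of size ≥ 2 (or has a self-loop).
The vertices on cycles are {j, k, l, o, q, r} — 6 in total.

6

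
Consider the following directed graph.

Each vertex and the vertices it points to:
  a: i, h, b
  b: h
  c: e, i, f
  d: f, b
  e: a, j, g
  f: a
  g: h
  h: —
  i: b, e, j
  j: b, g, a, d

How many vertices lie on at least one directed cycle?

6

A vertex is on a directed cycle iff it belongs to a strongly connected component of size ≥ 2 (or has a self-loop).
The vertices on cycles are {a, d, e, f, i, j} — 6 in total.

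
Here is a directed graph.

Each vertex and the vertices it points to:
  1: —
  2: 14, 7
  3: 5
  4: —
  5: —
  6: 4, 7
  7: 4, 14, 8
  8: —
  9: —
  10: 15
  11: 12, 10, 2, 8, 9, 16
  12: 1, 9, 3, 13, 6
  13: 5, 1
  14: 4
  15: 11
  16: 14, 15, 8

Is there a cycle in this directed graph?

Yes

DFS with white/gray/black marking, starting from 13:
13 gray
  5 gray
  5 black
  1 gray
  1 black
13 black
2 gray
  14 gray
    4 gray
    4 black
  14 black
  7 gray
    7→4: 4 black — skip
    7→14: 14 black — skip
    8 gray
    8 black
  7 black
2 black
3 gray
  3→5: 5 black — skip
3 black
6 gray
  6→4: 4 black — skip
  6→7: 7 black — skip
6 black
9 gray
9 black
10 gray
  15 gray
    11 gray
      12 gray
        12→1: 1 black — skip
        12→9: 9 black — skip
        12→3: 3 black — skip
        12→13: 13 black — skip
        12→6: 6 black — skip
      12 black
      11→10: 10 is gray → back edge
Back edge found, so a cycle exists: 10 → 15 → 11 → 10.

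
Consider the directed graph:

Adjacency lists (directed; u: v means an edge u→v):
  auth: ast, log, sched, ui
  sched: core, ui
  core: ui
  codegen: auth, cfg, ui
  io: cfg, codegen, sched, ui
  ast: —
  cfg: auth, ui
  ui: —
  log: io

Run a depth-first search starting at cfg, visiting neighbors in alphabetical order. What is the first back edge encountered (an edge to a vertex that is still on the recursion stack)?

DFS from cfg (visiting neighbors in alphabetical order); mark gray on enter, black on exit:
cfg gray
  auth gray
    ast gray
    ast black
    log gray
      io gray
        io→cfg: cfg is gray → back edge
First back edge: io → cfg.

io→cfg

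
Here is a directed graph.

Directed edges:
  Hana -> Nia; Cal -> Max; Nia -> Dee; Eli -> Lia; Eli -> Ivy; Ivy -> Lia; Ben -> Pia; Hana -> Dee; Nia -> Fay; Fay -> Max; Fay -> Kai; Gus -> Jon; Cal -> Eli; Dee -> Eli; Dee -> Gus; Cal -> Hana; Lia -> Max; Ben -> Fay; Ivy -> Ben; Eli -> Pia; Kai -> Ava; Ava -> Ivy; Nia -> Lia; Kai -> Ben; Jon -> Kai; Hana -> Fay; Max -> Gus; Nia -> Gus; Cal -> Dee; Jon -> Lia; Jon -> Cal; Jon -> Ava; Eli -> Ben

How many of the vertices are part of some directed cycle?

14

A vertex is on a directed cycle iff it belongs to a strongly connected component of size ≥ 2 (or has a self-loop).
The vertices on cycles are {Ava, Ben, Cal, Dee, Eli, Fay, Gus, Ivy, Jon, Kai, Lia, Max, Nia, Hana} — 14 in total.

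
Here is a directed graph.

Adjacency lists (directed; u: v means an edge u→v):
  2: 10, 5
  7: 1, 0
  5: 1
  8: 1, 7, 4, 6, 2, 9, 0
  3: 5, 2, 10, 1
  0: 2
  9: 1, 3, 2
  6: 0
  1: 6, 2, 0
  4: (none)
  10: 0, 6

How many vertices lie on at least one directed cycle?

6

A vertex is on a directed cycle iff it belongs to a strongly connected component of size ≥ 2 (or has a self-loop).
The vertices on cycles are {0, 1, 2, 5, 6, 10} — 6 in total.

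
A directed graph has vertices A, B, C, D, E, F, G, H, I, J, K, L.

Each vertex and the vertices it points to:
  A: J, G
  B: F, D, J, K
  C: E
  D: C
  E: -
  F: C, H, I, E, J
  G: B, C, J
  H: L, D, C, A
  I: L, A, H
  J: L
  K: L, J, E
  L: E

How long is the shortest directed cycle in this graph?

For each vertex v, BFS finds the shortest path from v back to v.
The shortest such closed walk is A → G → B → F → I → A, length 5.

5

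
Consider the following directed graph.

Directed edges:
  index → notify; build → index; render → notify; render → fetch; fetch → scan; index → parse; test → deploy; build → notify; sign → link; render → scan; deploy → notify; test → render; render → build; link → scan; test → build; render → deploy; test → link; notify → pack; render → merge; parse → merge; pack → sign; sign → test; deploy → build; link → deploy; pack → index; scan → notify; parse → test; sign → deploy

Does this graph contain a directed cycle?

Yes

DFS with white/gray/black marking, starting from build:
build gray
  index gray
    notify gray
      pack gray
        sign gray
          test gray
            link gray
              scan gray
                scan→notify: notify is gray → back edge
Back edge found, so a cycle exists: notify → pack → sign → test → link → scan → notify.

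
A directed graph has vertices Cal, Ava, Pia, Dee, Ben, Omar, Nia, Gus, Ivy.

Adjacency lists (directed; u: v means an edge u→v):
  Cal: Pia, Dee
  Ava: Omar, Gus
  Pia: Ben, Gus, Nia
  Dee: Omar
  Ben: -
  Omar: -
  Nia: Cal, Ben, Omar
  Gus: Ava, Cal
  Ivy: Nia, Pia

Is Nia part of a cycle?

Nia is on a cycle iff Nia can reach itself via ≥1 edge.
Nia → Cal → Pia → Nia — yes.

Yes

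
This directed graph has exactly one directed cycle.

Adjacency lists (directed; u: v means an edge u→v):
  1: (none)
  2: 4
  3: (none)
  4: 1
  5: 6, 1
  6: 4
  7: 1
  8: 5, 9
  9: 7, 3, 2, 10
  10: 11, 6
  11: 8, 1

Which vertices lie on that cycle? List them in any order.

DFS with gray/black marking from 9:
9 gray
  7 gray
    1 gray
    1 black
  7 black
  3 gray
  3 black
  2 gray
    4 gray
      4→1: 1 black — skip
    4 black
  2 black
  10 gray
    11 gray
      8 gray
        5 gray
          6 gray
            6→4: 4 black — skip
          6 black
          5→1: 1 black — skip
        5 black
        8→9: 9 is gray → back edge
Back edge closes the cycle 9 → 10 → 11 → 8 → 9; its vertices are {8, 9, 10, 11}.

8, 9, 10, 11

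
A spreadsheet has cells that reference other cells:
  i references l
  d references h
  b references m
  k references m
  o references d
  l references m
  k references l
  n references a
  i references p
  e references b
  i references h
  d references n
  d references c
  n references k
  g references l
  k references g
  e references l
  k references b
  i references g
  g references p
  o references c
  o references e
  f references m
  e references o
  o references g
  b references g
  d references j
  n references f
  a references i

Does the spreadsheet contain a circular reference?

DFS with white/gray/black marking, starting from j:
j gray
j black
a gray
  i gray
    g gray
      p gray
      p black
      l gray
        m gray
        m black
      l black
    g black
    i→l: l black — skip
    h gray
    h black
    i→p: p black — skip
  i black
a black
b gray
  b→g: g black — skip
  b→m: m black — skip
b black
c gray
c black
d gray
  n gray
    f gray
      f→m: m black — skip
    f black
    k gray
      k→m: m black — skip
      k→g: g black — skip
      k→b: b black — skip
      k→l: l black — skip
    k black
    n→a: a black — skip
  n black
  d→h: h black — skip
  d→c: c black — skip
  d→j: j black — skip
d black
e gray
  e→l: l black — skip
  o gray
    o→d: d black — skip
    o→e: e is gray → back edge
Back edge found, so a cycle exists: e → o → e.

Yes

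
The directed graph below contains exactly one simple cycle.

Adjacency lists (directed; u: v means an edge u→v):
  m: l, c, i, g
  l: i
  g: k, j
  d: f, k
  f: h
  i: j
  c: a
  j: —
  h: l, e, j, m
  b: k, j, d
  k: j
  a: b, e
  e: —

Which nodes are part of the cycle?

a, b, c, d, f, h, m

DFS with gray/black marking from f:
f gray
  h gray
    l gray
      i gray
        j gray
        j black
      i black
    l black
    e gray
    e black
    h→j: j black — skip
    m gray
      m→l: l black — skip
      c gray
        a gray
          b gray
            k gray
              k→j: j black — skip
            k black
            b→j: j black — skip
            d gray
              d→f: f is gray → back edge
Back edge closes the cycle f → h → m → c → a → b → d → f; its vertices are {a, b, c, d, f, h, m}.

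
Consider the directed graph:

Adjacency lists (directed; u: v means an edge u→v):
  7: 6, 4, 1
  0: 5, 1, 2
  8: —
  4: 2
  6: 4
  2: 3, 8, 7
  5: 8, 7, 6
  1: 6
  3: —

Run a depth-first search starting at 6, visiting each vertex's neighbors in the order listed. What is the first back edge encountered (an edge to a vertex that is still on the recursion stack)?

DFS from 6 (visiting each vertex's neighbors in the order listed); mark gray on enter, black on exit:
6 gray
  4 gray
    2 gray
      3 gray
      3 black
      8 gray
      8 black
      7 gray
        7→6: 6 is gray → back edge
First back edge: 7 → 6.

7→6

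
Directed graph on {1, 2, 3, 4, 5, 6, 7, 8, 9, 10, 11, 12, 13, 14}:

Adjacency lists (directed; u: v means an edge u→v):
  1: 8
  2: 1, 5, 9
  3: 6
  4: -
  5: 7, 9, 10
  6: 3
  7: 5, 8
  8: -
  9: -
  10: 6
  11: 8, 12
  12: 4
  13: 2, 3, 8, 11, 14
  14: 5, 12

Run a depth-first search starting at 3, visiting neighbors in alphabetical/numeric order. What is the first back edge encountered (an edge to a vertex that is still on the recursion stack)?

DFS from 3 (visiting neighbors in alphabetical/numeric order); mark gray on enter, black on exit:
3 gray
  6 gray
    6→3: 3 is gray → back edge
First back edge: 6 → 3.

6->3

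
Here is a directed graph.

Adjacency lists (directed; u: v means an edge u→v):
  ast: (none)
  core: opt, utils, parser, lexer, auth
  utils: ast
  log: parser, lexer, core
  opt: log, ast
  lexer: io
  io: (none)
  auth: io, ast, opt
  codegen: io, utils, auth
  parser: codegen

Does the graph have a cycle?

Yes

DFS with white/gray/black marking, starting from log:
log gray
  parser gray
    codegen gray
      io gray
      io black
      utils gray
        ast gray
        ast black
      utils black
      auth gray
        auth→io: io black — skip
        auth→ast: ast black — skip
        opt gray
          opt→log: log is gray → back edge
Back edge found, so a cycle exists: log → parser → codegen → auth → opt → log.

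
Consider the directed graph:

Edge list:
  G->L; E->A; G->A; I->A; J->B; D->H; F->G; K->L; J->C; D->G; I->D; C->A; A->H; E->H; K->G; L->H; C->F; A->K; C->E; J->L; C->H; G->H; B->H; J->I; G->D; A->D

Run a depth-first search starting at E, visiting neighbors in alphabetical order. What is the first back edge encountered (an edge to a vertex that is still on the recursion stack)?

G->A

DFS from E (visiting neighbors in alphabetical order); mark gray on enter, black on exit:
E gray
  A gray
    D gray
      G gray
        G→A: A is gray → back edge
First back edge: G → A.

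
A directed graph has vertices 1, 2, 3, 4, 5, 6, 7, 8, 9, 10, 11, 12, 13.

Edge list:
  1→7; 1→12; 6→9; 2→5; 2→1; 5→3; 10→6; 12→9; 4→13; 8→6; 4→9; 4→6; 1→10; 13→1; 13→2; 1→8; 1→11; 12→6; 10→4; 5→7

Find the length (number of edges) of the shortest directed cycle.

For each vertex v, BFS finds the shortest path from v back to v.
The shortest such closed walk is 13 → 1 → 10 → 4 → 13, length 4.

4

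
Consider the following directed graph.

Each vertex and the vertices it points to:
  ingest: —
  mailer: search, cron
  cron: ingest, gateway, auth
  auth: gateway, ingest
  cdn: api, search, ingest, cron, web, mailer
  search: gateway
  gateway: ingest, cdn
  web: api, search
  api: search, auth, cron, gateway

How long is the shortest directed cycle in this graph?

For each vertex v, BFS finds the shortest path from v back to v.
The shortest such closed walk is cdn → search → gateway → cdn, length 3.

3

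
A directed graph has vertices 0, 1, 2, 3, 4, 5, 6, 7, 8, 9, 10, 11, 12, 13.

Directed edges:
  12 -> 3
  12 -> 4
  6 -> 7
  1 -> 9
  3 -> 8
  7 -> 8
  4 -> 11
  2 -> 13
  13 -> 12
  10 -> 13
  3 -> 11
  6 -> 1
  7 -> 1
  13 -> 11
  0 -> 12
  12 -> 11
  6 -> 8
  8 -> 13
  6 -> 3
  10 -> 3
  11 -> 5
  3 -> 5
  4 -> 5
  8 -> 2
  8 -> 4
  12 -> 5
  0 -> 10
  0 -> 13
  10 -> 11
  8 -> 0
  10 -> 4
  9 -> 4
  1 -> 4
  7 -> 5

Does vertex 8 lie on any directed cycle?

8 is on a cycle iff 8 can reach itself via ≥1 edge.
8 → 0 → 12 → 3 → 8 — yes.

Yes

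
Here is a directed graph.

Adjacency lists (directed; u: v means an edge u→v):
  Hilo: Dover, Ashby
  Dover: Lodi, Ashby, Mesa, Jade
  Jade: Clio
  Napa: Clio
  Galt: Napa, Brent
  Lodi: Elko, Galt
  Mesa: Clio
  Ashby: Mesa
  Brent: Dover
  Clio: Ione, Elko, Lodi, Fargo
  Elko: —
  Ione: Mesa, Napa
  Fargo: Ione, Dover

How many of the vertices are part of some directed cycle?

A vertex is on a directed cycle iff it belongs to a strongly connected component of size ≥ 2 (or has a self-loop).
The vertices on cycles are {Clio, Galt, Ione, Jade, Lodi, Mesa, Napa, Ashby, Brent, Dover, Fargo} — 11 in total.

11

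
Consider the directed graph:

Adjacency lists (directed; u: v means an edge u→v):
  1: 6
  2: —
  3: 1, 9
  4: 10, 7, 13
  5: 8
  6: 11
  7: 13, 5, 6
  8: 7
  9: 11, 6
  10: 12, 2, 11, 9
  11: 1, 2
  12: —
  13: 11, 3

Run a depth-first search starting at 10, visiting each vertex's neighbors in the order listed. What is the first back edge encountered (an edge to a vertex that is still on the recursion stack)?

DFS from 10 (visiting each vertex's neighbors in the order listed); mark gray on enter, black on exit:
10 gray
  12 gray
  12 black
  2 gray
  2 black
  11 gray
    1 gray
      6 gray
        6→11: 11 is gray → back edge
First back edge: 6 → 11.

6→11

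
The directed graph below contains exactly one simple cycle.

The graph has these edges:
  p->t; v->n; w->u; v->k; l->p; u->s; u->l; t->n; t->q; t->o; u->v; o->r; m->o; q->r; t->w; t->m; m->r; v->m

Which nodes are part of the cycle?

l, p, t, u, w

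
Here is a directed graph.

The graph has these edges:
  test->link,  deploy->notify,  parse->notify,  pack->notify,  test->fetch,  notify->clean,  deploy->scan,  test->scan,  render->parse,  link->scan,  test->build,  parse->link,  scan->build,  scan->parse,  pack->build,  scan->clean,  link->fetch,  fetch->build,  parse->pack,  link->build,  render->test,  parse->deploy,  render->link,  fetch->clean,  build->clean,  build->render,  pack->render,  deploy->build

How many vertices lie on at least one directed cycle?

A vertex is on a directed cycle iff it belongs to a strongly connected component of size ≥ 2 (or has a self-loop).
The vertices on cycles are {link, pack, scan, test, build, fetch, parse, deploy, render} — 9 in total.

9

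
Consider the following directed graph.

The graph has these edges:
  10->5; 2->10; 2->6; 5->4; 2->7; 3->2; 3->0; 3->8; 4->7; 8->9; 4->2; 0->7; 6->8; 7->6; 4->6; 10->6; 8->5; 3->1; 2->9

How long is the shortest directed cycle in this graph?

4

For each vertex v, BFS finds the shortest path from v back to v.
The shortest such closed walk is 2 → 10 → 5 → 4 → 2, length 4.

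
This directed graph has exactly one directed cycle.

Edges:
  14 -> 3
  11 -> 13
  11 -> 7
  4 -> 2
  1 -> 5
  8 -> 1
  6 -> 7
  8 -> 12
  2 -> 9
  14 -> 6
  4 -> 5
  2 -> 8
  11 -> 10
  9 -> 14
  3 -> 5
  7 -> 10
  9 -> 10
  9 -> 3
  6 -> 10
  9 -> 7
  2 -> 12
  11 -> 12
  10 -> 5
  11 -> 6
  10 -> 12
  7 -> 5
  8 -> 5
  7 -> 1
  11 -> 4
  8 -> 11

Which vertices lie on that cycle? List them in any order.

DFS with gray/black marking from 11:
11 gray
  10 gray
    5 gray
    5 black
    12 gray
    12 black
  10 black
  11→12: 12 black — skip
  13 gray
  13 black
  7 gray
    7→5: 5 black — skip
    1 gray
      1→5: 5 black — skip
    1 black
    7→10: 10 black — skip
  7 black
  4 gray
    4→5: 5 black — skip
    2 gray
      2→12: 12 black — skip
      9 gray
        14 gray
          3 gray
            3→5: 5 black — skip
          3 black
          6 gray
            6→10: 10 black — skip
            6→7: 7 black — skip
          6 black
        14 black
        9→3: 3 black — skip
        9→10: 10 black — skip
        9→7: 7 black — skip
      9 black
      8 gray
        8→1: 1 black — skip
        8→11: 11 is gray → back edge
Back edge closes the cycle 11 → 4 → 2 → 8 → 11; its vertices are {2, 4, 8, 11}.

2, 4, 8, 11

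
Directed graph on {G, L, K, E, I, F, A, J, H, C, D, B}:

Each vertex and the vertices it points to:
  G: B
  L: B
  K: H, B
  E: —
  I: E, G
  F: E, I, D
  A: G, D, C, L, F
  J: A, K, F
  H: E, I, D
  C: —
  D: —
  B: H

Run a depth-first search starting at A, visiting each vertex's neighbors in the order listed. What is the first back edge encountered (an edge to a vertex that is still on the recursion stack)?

DFS from A (visiting each vertex's neighbors in the order listed); mark gray on enter, black on exit:
A gray
  G gray
    B gray
      H gray
        E gray
        E black
        I gray
          I→E: E black — skip
          I→G: G is gray → back edge
First back edge: I → G.

I->G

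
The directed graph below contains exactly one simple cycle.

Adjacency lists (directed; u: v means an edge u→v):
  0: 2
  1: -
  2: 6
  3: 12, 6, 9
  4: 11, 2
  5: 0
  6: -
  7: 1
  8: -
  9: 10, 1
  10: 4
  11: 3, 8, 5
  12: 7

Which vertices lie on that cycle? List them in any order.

DFS with gray/black marking from 11:
11 gray
  3 gray
    12 gray
      7 gray
        1 gray
        1 black
      7 black
    12 black
    6 gray
    6 black
    9 gray
      10 gray
        4 gray
          4→11: 11 is gray → back edge
Back edge closes the cycle 11 → 3 → 9 → 10 → 4 → 11; its vertices are {3, 4, 9, 10, 11}.

3, 4, 9, 10, 11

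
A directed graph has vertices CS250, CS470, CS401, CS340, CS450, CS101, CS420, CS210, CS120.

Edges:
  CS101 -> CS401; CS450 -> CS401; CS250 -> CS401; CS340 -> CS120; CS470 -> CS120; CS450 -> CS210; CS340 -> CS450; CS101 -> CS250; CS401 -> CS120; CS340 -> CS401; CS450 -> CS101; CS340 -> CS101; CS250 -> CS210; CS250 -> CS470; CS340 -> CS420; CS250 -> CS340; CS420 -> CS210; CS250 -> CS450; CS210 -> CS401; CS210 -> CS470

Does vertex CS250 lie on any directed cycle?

CS250 is on a cycle iff CS250 can reach itself via ≥1 edge.
CS250 → CS450 → CS101 → CS250 — yes.

Yes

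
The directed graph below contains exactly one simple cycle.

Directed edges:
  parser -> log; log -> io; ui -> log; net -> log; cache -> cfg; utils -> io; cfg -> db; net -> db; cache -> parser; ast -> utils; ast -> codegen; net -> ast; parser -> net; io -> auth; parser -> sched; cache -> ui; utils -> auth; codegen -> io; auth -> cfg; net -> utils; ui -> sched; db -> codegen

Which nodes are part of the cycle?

DFS with gray/black marking from cfg:
cfg gray
  db gray
    codegen gray
      io gray
        auth gray
          auth→cfg: cfg is gray → back edge
Back edge closes the cycle cfg → db → codegen → io → auth → cfg; its vertices are {db, io, cfg, auth, codegen}.

db, io, cfg, auth, codegen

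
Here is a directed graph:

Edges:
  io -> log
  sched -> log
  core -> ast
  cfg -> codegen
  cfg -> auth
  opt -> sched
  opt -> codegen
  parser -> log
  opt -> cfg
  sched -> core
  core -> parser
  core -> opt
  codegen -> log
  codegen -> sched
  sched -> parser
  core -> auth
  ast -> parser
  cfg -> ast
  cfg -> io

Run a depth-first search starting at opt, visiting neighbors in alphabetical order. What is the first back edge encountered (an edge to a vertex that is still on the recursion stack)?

core->opt

DFS from opt (visiting neighbors in alphabetical order); mark gray on enter, black on exit:
opt gray
  cfg gray
    ast gray
      parser gray
        log gray
        log black
      parser black
    ast black
    auth gray
    auth black
    codegen gray
      codegen→log: log black — skip
      sched gray
        core gray
          core→ast: ast black — skip
          core→auth: auth black — skip
          core→opt: opt is gray → back edge
First back edge: core → opt.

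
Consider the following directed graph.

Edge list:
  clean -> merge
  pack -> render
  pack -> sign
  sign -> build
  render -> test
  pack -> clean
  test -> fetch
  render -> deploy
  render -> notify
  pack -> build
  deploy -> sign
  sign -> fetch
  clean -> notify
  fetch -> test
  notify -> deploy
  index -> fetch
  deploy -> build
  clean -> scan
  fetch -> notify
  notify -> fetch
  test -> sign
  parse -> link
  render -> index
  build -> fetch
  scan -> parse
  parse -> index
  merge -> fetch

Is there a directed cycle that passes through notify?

notify is on a cycle iff notify can reach itself via ≥1 edge.
notify → fetch → notify — yes.

Yes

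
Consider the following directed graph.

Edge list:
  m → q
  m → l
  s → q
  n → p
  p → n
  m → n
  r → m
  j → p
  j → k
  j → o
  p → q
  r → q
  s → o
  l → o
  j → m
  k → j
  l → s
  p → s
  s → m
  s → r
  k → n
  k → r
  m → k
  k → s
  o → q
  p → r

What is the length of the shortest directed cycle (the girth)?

For each vertex v, BFS finds the shortest path from v back to v.
The shortest such closed walk is j → k → j, length 2.

2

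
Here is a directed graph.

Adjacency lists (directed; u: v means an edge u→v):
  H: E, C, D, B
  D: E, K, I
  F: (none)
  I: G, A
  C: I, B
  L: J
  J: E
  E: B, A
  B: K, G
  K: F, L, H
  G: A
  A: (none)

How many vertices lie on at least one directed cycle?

8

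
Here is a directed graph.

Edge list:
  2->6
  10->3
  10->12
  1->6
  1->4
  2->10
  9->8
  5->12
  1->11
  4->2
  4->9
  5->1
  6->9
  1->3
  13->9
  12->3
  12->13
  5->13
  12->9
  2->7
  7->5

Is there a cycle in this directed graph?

DFS with white/gray/black marking, starting from 7:
7 gray
  5 gray
    1 gray
      4 gray
        9 gray
          8 gray
          8 black
        9 black
        2 gray
          2→7: 7 is gray → back edge
Back edge found, so a cycle exists: 7 → 5 → 1 → 4 → 2 → 7.

Yes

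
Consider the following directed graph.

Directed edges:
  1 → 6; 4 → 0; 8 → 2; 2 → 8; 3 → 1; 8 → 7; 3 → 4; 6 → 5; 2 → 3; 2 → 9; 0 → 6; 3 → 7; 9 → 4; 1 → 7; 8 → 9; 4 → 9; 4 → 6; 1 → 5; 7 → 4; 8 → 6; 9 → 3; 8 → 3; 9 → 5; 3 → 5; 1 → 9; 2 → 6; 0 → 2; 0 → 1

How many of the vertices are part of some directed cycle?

8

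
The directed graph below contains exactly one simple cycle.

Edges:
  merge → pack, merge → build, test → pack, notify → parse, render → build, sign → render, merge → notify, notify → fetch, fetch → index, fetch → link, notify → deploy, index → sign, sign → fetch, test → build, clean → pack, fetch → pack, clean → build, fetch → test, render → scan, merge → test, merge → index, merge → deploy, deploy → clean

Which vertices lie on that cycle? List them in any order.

DFS with gray/black marking from index:
index gray
  sign gray
    render gray
      build gray
      build black
      scan gray
      scan black
    render black
    fetch gray
      link gray
      link black
      test gray
        pack gray
        pack black
        test→build: build black — skip
      test black
      fetch→pack: pack black — skip
      fetch→index: index is gray → back edge
Back edge closes the cycle index → sign → fetch → index; its vertices are {sign, fetch, index}.

sign, fetch, index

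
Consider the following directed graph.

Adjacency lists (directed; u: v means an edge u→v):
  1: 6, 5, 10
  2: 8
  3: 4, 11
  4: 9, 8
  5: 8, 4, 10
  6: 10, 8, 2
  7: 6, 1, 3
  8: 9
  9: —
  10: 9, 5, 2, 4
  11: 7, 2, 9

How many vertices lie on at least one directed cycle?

A vertex is on a directed cycle iff it belongs to a strongly connected component of size ≥ 2 (or has a self-loop).
The vertices on cycles are {3, 5, 7, 10, 11} — 5 in total.

5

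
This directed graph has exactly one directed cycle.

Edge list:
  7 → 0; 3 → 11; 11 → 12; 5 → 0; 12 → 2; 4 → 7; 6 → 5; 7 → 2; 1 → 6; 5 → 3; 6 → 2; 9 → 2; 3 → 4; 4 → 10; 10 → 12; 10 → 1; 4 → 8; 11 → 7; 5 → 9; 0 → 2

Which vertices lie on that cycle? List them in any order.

DFS with gray/black marking from 3:
3 gray
  11 gray
    7 gray
      0 gray
        2 gray
        2 black
      0 black
      7→2: 2 black — skip
    7 black
    12 gray
      12→2: 2 black — skip
    12 black
  11 black
  4 gray
    8 gray
    8 black
    4→7: 7 black — skip
    10 gray
      10→12: 12 black — skip
      1 gray
        6 gray
          5 gray
            9 gray
              9→2: 2 black — skip
            9 black
            5→3: 3 is gray → back edge
Back edge closes the cycle 3 → 4 → 10 → 1 → 6 → 5 → 3; its vertices are {1, 3, 4, 5, 6, 10}.

1, 3, 4, 5, 6, 10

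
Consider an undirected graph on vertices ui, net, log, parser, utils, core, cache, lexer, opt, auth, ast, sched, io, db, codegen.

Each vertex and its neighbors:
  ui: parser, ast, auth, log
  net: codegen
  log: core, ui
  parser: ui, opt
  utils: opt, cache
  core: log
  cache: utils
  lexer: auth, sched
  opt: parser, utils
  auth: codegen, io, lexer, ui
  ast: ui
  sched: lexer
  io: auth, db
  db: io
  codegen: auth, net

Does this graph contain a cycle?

No

DFS, tracking each vertex's parent; an edge to a visited non-parent vertex closes a cycle.
Start from db:
visit db (parent –)
  visit io (parent db)
    visit auth (parent io)
      visit codegen (parent auth)
        codegen–auth: parent, skip
        visit net (parent codegen)
          net–codegen: parent, skip
      auth–io: parent, skip
      visit lexer (parent auth)
        lexer–auth: parent, skip
        visit sched (parent lexer)
          sched–lexer: parent, skip
      visit ui (parent auth)
        visit parser (parent ui)
          parser–ui: parent, skip
          visit opt (parent parser)
            opt–parser: parent, skip
            visit utils (parent opt)
              utils–opt: parent, skip
              visit cache (parent utils)
                cache–utils: parent, skip
        visit ast (parent ui)
          ast–ui: parent, skip
        ui–auth: parent, skip
        visit log (parent ui)
          visit core (parent log)
            core–log: parent, skip
          log–ui: parent, skip
    io–db: parent, skip
No non-parent visited neighbor found — the graph is a forest.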